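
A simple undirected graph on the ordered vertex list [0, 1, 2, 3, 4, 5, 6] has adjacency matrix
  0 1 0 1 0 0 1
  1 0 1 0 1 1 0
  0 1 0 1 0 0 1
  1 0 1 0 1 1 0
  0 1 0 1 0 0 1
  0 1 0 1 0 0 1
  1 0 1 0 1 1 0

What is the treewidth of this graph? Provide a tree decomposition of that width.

Each bag holds 4 vertices, so the decomposition has width 3, which upper-bounds the treewidth. For the lower bound: the 4 vertex sets {1,4}, {3,5}, {6}, {0} are disjoint, each induces a connected subgraph, and every pair is joined by at least one edge of G. Contracting each set to a single vertex therefore yields K_{4} as a minor, and since treewidth is minor-monotone, tw(G) ≥ tw(K_{4}) = 3. Hence tw(G) = 3 exactly.

Treewidth 3.
Bags: B1 = {1, 3, 4, 6}  B2 = {1, 3, 5, 6}  B3 = {0, 1, 3, 6}  B4 = {1, 2, 3, 6}
Tree: B1–B2, B2–B3, B3–B4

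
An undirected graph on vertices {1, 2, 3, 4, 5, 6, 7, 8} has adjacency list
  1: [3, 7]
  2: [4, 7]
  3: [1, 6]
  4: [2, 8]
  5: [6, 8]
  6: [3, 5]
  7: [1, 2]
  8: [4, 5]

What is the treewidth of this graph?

2

A width-2 tree decomposition is:
Bags: B1 = {2, 4, 7}  B2 = {1, 4, 7}  B3 = {1, 3, 4}  B4 = {3, 4, 6}  B5 = {4, 5, 6}  B6 = {4, 5, 8}
Tree: B1–B2, B2–B3, B3–B4, B4–B5, B5–B6
Every bag has size at most 3, so the width is 3 − 1 = 2 and tw(G) ≤ 2. For the lower bound, G contains the cycle 4–2–7–1–3–6–5–8–4, so G is not a forest; only forests have treewidth ≤ 1, hence tw(G) ≥ 2. Hence tw(G) = 2 exactly.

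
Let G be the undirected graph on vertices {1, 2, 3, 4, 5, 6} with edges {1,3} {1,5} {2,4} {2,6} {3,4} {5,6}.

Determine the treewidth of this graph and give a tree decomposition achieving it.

Treewidth 2.
Bags: B1 = {1, 3, 5}  B2 = {3, 5, 6}  B3 = {2, 3, 6}  B4 = {2, 3, 4}
Tree: B1–B2, B2–B3, B3–B4

Every bag has size at most 3, so the width is 3 − 1 = 2 and tw(G) ≤ 2. Since 3–1–5–6–2–4–3 is a cycle in G, G is not acyclic. Forests are exactly the graphs of treewidth ≤ 1, so tw(G) ≥ 2. Combining the bounds, tw(G) = 2.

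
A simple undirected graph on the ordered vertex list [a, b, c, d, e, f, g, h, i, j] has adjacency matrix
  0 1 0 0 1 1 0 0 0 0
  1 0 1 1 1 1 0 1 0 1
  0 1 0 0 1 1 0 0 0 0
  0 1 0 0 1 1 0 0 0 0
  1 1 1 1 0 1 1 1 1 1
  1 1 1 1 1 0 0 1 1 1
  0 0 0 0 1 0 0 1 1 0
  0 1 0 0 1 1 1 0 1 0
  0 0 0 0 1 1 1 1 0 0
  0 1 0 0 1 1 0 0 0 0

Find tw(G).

A width-3 tree decomposition is:
Bags: B1 = {a, b, e, f}  B2 = {b, e, f, h}  B3 = {b, c, e, f}  B4 = {e, f, h, i}  B5 = {b, d, e, f}  B6 = {e, g, h, i}  B7 = {b, e, f, j}
Tree: B1–B2, B2–B3, B2–B4, B2–B5, B4–B6, B5–B7
Each bag holds 4 vertices, so the decomposition has width 3, which upper-bounds the treewidth. Conversely, {e, g, h, i} is a clique of size 4, and the vertices of any clique must share a bag in every tree decomposition; so some bag has ≥ 4 vertices and tw(G) ≥ 3. Combining the bounds, tw(G) = 3.

3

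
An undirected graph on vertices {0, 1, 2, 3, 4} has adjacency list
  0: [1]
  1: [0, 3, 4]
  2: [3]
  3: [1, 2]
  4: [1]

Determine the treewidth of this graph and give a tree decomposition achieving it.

Treewidth 1.
Bags: B1 = {1, 3}  B2 = {0, 1}  B3 = {1, 4}  B4 = {2, 3}
Tree: B1–B2, B1–B3, B1–B4

Every bag has size at most 2, so the width is 2 − 1 = 1 and tw(G) ≤ 1. G has an edge, so its treewidth is at least 1. Hence tw(G) = 1 exactly.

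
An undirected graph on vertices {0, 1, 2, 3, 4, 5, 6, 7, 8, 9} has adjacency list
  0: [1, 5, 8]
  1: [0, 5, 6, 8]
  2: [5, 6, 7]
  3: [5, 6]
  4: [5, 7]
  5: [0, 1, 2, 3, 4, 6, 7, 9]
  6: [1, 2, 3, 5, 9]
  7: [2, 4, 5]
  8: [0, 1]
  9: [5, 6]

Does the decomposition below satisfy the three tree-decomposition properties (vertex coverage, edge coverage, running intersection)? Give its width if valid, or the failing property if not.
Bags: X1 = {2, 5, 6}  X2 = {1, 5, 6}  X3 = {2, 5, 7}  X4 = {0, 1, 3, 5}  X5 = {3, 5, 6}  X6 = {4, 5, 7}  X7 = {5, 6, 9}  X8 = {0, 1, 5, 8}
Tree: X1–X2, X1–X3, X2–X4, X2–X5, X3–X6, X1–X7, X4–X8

No — bags containing vertex 3 are not connected in the tree.

A tree decomposition must satisfy three properties: every vertex lies in some bag; for every edge, both endpoints lie together in some bag; and for every vertex, the bags containing it form a connected subtree. Here bags containing vertex 3 are not connected in the tree, so the decomposition is invalid.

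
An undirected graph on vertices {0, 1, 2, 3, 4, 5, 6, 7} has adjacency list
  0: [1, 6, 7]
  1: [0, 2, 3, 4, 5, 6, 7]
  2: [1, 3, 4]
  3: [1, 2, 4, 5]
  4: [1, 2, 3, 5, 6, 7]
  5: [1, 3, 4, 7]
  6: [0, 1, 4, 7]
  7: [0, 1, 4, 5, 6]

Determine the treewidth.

A width-3 tree decomposition is:
Bags: B1 = {1, 3, 4, 5}  B2 = {1, 4, 5, 7}  B3 = {1, 4, 6, 7}  B4 = {0, 1, 6, 7}  B5 = {1, 2, 3, 4}
Tree: B1–B2, B2–B3, B3–B4, B1–B5
Each bag holds 4 vertices, so the decomposition has width 3, which upper-bounds the treewidth. For the lower bound, the 4 vertices {0, 1, 6, 7} are pairwise adjacent, and any tree decomposition puts a clique entirely inside one bag — forcing width ≥ 3. Combining the bounds, tw(G) = 3.

3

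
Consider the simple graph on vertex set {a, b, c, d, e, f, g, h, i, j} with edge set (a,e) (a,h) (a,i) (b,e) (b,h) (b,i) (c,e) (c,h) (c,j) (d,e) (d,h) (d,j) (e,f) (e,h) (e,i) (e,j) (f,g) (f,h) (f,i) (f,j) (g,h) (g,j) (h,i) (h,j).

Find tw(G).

A width-3 tree decomposition is:
Bags: B1 = {e, f, h, i}  B2 = {b, e, h, i}  B3 = {a, e, h, i}  B4 = {e, f, h, j}  B5 = {f, g, h, j}  B6 = {c, e, h, j}  B7 = {d, e, h, j}
Tree: B1–B2, B2–B3, B1–B4, B4–B5, B4–B6, B6–B7
The largest bag has 4 vertices, giving width 3; this decomposition certifies tw(G) ≤ 3. On the other hand G contains the 4-clique {f, g, h, j}. A clique must lie in a single bag of any decomposition, so no decomposition can have width below 3. Hence tw(G) = 3 exactly.

3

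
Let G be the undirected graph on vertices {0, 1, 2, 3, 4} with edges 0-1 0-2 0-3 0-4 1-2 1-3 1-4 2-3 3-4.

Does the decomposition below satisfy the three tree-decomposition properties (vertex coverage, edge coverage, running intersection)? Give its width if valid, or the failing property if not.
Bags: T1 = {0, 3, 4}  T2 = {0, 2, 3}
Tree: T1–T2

No — vertex 1 appears in no bag.

A tree decomposition must satisfy three properties: every vertex lies in some bag; for every edge, both endpoints lie together in some bag; and for every vertex, the bags containing it form a connected subtree. Here vertex 1 appears in no bag, so the decomposition is invalid.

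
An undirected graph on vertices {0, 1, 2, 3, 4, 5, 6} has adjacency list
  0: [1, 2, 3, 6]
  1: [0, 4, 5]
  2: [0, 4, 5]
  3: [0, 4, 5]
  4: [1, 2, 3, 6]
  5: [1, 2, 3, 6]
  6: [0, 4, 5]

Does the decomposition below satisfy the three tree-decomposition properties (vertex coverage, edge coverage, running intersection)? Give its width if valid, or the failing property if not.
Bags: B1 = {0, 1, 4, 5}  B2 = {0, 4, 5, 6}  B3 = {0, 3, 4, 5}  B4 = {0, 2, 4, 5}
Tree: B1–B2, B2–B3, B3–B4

Checking the three conditions: (i) the bags cover all of {0, 1, 2, 3, 4, 5, 6}; (ii) for each edge, some bag contains both endpoints; (iii) the bags containing any fixed vertex form a subtree. All hold, so the decomposition is valid with width 4 − 1 = 3.

Yes; width 3.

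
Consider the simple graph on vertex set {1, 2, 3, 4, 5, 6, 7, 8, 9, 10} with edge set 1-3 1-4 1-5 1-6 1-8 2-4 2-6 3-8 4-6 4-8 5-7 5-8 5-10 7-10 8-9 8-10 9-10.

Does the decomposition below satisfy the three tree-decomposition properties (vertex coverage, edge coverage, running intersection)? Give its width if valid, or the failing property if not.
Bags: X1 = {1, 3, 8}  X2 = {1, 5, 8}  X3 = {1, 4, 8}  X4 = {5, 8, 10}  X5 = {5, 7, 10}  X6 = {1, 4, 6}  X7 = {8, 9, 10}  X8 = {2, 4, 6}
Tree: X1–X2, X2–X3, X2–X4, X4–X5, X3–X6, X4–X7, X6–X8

Vertex coverage: the bags together contain {1, 2, 3, 4, 5, 6, 7, 8, 9, 10}, the full vertex set. Edge coverage: each edge of G has both endpoints in at least one bag. Running intersection: for every vertex, the bags containing it form a connected subtree. All three properties hold, so this is a valid tree decomposition of width max|bag| − 1 = 2, and hence tw(G) ≤ 2.

Yes; width 2.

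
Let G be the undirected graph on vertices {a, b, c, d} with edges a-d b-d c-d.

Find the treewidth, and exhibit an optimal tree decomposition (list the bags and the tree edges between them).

Each bag holds 2 vertices, so the decomposition has width 1, which upper-bounds the treewidth. Any graph with an edge has treewidth ≥ 1, and G has the edge a–d. Therefore the treewidth is 1.

Treewidth 1.
One optimal decomposition is:
Bags: B1 = {a, d}  B2 = {c, d}  B3 = {b, d}
Tree: B1–B2, B1–B3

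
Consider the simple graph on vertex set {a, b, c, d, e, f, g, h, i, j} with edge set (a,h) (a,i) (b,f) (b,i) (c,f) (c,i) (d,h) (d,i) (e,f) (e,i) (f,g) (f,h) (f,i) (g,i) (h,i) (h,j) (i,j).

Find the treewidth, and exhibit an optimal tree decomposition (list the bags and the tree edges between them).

Every bag has size at most 3, so the width is 3 − 1 = 2 and tw(G) ≤ 2. On the other hand G contains the 3-clique {d, h, i}. A clique must lie in a single bag of any decomposition, so no decomposition can have width below 2. Hence tw(G) = 2 exactly.

Treewidth 2.
Bags: B1 = {b, f, i}  B2 = {e, f, i}  B3 = {f, h, i}  B4 = {h, i, j}  B5 = {c, f, i}  B6 = {a, h, i}  B7 = {d, h, i}  B8 = {f, g, i}
Tree: B1–B2, B1–B3, B3–B4, B1–B5, B3–B6, B6–B7, B3–B8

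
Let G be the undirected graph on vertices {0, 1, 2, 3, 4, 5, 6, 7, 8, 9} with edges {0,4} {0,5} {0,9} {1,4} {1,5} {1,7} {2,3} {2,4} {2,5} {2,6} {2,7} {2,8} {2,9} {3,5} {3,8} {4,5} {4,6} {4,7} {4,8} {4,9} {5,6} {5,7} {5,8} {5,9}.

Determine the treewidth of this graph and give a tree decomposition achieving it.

Treewidth 3.
One optimal decomposition is:
Bags: B1 = {2, 4, 5, 8}  B2 = {2, 4, 5, 6}  B3 = {2, 4, 5, 7}  B4 = {2, 3, 5, 8}  B5 = {2, 4, 5, 9}  B6 = {0, 4, 5, 9}  B7 = {1, 4, 5, 7}
Tree: B1–B2, B1–B3, B1–B4, B1–B5, B5–B6, B3–B7

Every bag has size at most 4, so the width is 4 − 1 = 3 and tw(G) ≤ 3. Conversely, {2, 3, 5, 8} is a clique of size 4, and the vertices of any clique must share a bag in every tree decomposition; so some bag has ≥ 4 vertices and tw(G) ≥ 3. Combining the bounds, tw(G) = 3.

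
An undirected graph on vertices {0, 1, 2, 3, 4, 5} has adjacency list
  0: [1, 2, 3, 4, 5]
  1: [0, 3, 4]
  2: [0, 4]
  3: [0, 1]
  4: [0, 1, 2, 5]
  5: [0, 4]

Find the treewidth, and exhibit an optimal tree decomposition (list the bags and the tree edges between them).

The largest bag has 3 vertices, giving width 2; this decomposition certifies tw(G) ≤ 2. For the lower bound, the 3 vertices {0, 1, 3} are pairwise adjacent, and any tree decomposition puts a clique entirely inside one bag — forcing width ≥ 2. The upper and lower bounds meet at 2, so that is the treewidth.

Treewidth 2.
One such decomposition:
Bags: B1 = {0, 2, 4}  B2 = {0, 1, 4}  B3 = {0, 4, 5}  B4 = {0, 1, 3}
Tree: B1–B2, B1–B3, B2–B4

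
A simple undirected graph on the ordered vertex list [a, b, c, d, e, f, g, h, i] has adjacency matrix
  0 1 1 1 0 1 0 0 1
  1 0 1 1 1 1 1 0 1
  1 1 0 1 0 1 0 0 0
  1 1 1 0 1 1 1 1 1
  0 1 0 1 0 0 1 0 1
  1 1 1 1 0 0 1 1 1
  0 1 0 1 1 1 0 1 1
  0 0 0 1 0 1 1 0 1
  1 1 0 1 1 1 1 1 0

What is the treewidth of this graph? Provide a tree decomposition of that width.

Treewidth 4.
One optimal decomposition is:
Bags: B1 = {a, b, d, f, i}  B2 = {b, d, f, g, i}  B3 = {d, f, g, h, i}  B4 = {b, d, e, g, i}  B5 = {a, b, c, d, f}
Tree: B1–B2, B2–B3, B2–B4, B1–B5

The largest bag has 5 vertices, giving width 4; this decomposition certifies tw(G) ≤ 4. Conversely, {b, d, e, g, i} is a clique of size 5, and the vertices of any clique must share a bag in every tree decomposition; so some bag has ≥ 5 vertices and tw(G) ≥ 4. The upper and lower bounds meet at 4, so that is the treewidth.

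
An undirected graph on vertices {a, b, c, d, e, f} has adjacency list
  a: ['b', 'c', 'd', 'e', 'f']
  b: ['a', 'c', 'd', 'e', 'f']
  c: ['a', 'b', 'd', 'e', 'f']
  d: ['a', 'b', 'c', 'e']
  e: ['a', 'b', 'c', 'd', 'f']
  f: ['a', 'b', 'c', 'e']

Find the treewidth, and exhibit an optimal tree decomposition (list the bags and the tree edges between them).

The largest bag has 5 vertices, giving width 4; this decomposition certifies tw(G) ≤ 4. Conversely, {a, b, c, d, e} is a clique of size 5, and the vertices of any clique must share a bag in every tree decomposition; so some bag has ≥ 5 vertices and tw(G) ≥ 4. Hence tw(G) = 4 exactly.

Treewidth 4.
Bags: B1 = {a, b, c, e, f}  B2 = {a, b, c, d, e}
Tree: B1–B2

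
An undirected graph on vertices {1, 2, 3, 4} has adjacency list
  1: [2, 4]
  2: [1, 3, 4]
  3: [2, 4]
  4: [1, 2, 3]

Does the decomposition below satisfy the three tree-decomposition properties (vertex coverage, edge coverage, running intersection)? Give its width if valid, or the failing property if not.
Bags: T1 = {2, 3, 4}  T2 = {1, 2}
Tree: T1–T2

A tree decomposition must satisfy three properties: every vertex lies in some bag; for every edge, both endpoints lie together in some bag; and for every vertex, the bags containing it form a connected subtree. Here edge (4,1) lies in no bag, so the decomposition is invalid.

No — edge (4,1) lies in no bag.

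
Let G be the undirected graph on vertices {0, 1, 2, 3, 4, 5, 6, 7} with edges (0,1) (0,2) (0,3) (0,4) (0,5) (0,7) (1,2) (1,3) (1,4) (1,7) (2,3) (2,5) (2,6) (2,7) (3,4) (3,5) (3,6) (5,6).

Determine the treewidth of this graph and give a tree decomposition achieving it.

Treewidth 3.
Bags: B1 = {2, 3, 5, 6}  B2 = {0, 2, 3, 5}  B3 = {0, 1, 2, 3}  B4 = {0, 1, 3, 4}  B5 = {0, 1, 2, 7}
Tree: B1–B2, B2–B3, B3–B4, B3–B5

The largest bag has 4 vertices, giving width 3; this decomposition certifies tw(G) ≤ 3. For the lower bound, the 4 vertices {0, 1, 2, 3} are pairwise adjacent, and any tree decomposition puts a clique entirely inside one bag — forcing width ≥ 3. Therefore the treewidth is 3.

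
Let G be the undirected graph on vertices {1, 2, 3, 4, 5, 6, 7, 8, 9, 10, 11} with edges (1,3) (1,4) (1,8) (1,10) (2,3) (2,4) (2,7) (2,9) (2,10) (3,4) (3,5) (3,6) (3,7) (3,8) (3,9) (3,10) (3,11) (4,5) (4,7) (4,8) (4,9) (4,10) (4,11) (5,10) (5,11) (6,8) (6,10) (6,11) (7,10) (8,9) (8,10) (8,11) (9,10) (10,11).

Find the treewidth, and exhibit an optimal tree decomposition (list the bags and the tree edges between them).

Treewidth 4.
One such decomposition:
Bags: B1 = {3, 4, 8, 9, 10}  B2 = {3, 4, 8, 10, 11}  B3 = {1, 3, 4, 8, 10}  B4 = {3, 6, 8, 10, 11}  B5 = {3, 4, 5, 10, 11}  B6 = {2, 3, 4, 9, 10}  B7 = {2, 3, 4, 7, 10}
Tree: B1–B2, B1–B3, B2–B4, B2–B5, B1–B6, B6–B7

Each bag holds 5 vertices, so the decomposition has width 4, which upper-bounds the treewidth. Conversely, {1, 3, 4, 8, 10} is a clique of size 5, and the vertices of any clique must share a bag in every tree decomposition; so some bag has ≥ 5 vertices and tw(G) ≥ 4. Therefore the treewidth is 4.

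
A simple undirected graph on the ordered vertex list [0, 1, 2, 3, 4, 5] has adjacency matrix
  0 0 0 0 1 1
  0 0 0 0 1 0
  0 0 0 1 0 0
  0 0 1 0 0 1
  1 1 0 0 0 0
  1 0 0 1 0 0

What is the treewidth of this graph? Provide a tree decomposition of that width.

Every bag has size at most 2, so the width is 2 − 1 = 1 and tw(G) ≤ 1. Any graph with an edge has treewidth ≥ 1, and G has the edge 1–4. Hence tw(G) = 1 exactly.

Treewidth 1.
Bags: B1 = {1, 4}  B2 = {0, 4}  B3 = {0, 5}  B4 = {3, 5}  B5 = {2, 3}
Tree: B1–B2, B2–B3, B3–B4, B4–B5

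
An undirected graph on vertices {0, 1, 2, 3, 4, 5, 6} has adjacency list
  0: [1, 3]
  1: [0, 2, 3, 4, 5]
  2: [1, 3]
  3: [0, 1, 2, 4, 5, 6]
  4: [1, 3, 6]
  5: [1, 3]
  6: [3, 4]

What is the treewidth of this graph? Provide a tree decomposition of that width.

Treewidth 2.
Bags: B1 = {1, 3, 4}  B2 = {1, 3, 5}  B3 = {3, 4, 6}  B4 = {0, 1, 3}  B5 = {1, 2, 3}
Tree: B1–B2, B1–B3, B2–B4, B4–B5

Each bag holds 3 vertices, so the decomposition has width 2, which upper-bounds the treewidth. On the other hand G contains the 3-clique {0, 1, 3}. A clique must lie in a single bag of any decomposition, so no decomposition can have width below 2. The upper and lower bounds meet at 2, so that is the treewidth.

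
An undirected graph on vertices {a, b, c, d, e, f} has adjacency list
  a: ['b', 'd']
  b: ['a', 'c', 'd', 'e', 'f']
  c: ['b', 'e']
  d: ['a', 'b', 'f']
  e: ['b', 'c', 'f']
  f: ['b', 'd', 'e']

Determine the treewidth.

2

A width-2 tree decomposition is:
Bags: B1 = {b, d, f}  B2 = {b, e, f}  B3 = {a, b, d}  B4 = {b, c, e}
Tree: B1–B2, B1–B3, B2–B4
Each bag holds 3 vertices, so the decomposition has width 2, which upper-bounds the treewidth. On the other hand G contains the 3-clique {a, b, d}. A clique must lie in a single bag of any decomposition, so no decomposition can have width below 2. The upper and lower bounds meet at 2, so that is the treewidth.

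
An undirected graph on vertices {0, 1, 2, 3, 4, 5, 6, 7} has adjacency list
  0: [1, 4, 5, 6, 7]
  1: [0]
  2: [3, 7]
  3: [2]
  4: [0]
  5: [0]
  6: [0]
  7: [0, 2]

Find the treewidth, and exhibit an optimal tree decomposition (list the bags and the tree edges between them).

The largest bag has 2 vertices, giving width 1; this decomposition certifies tw(G) ≤ 1. G has an edge, so its treewidth is at least 1. The upper and lower bounds meet at 1, so that is the treewidth.

Treewidth 1.
One such decomposition:
Bags: B1 = {0, 7}  B2 = {0, 1}  B3 = {0, 4}  B4 = {2, 7}  B5 = {0, 6}  B6 = {0, 5}  B7 = {2, 3}
Tree: B1–B2, B2–B3, B1–B4, B1–B5, B5–B6, B4–B7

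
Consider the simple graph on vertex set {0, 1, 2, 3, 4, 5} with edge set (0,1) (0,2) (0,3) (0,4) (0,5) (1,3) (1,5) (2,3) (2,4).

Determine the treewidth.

2

A width-2 tree decomposition is:
Bags: B1 = {0, 2, 3}  B2 = {0, 1, 3}  B3 = {0, 1, 5}  B4 = {0, 2, 4}
Tree: B1–B2, B2–B3, B1–B4
The largest bag has 3 vertices, giving width 2; this decomposition certifies tw(G) ≤ 2. On the other hand G contains the 3-clique {0, 1, 3}. A clique must lie in a single bag of any decomposition, so no decomposition can have width below 2. Therefore the treewidth is 2.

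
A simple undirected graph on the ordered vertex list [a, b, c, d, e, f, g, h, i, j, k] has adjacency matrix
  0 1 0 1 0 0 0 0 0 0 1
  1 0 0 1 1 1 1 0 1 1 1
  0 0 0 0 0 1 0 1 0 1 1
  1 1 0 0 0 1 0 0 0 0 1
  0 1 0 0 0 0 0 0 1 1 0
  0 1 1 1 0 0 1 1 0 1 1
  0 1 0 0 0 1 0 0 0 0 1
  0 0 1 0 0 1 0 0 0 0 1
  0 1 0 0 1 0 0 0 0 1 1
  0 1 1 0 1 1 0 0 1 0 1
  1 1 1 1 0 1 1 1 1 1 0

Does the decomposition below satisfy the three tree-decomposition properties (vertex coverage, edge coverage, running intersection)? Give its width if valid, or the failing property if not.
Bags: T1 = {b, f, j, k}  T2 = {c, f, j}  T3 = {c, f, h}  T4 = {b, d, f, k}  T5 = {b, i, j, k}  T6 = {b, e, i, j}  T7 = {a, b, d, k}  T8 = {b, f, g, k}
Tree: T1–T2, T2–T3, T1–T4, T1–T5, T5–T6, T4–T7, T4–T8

A tree decomposition must satisfy three properties: every vertex lies in some bag; for every edge, both endpoints lie together in some bag; and for every vertex, the bags containing it form a connected subtree. Here edge (k,c) lies in no bag, so the decomposition is invalid.

No — edge (k,c) lies in no bag.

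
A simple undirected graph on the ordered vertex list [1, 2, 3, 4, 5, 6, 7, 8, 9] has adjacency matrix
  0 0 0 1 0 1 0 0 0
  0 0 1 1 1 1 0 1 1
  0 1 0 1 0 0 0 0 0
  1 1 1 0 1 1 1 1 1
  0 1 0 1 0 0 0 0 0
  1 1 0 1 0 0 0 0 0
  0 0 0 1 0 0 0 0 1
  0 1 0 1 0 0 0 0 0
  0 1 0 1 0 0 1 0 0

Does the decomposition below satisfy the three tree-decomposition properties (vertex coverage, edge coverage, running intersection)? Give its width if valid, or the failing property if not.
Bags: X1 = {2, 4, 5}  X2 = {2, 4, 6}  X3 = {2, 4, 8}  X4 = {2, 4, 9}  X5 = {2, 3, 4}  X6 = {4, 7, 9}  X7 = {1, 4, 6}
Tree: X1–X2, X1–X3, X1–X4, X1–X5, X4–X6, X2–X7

Yes; width 2.

Every vertex of G appears in some bag (union = {1, 2, 3, 4, 5, 6, 7, 8, 9}); every edge is covered by a bag; and for each vertex v the set of bags containing v is connected in the bag tree. The decomposition is therefore valid. The largest bag has 3 vertices, so the width is 2.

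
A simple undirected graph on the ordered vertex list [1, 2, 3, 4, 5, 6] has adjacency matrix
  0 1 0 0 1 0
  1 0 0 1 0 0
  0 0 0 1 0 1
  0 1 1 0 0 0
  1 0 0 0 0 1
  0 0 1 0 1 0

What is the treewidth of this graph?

A width-2 tree decomposition is:
Bags: B1 = {3, 5, 6}  B2 = {3, 4, 5}  B3 = {2, 4, 5}  B4 = {1, 2, 5}
Tree: B1–B2, B2–B3, B3–B4
Every bag has size at most 3, so the width is 3 − 1 = 2 and tw(G) ≤ 2. The edges 5–6–3–4–2–1–5 form a cycle, so G is not a tree and its treewidth is at least 2. Hence tw(G) = 2 exactly.

2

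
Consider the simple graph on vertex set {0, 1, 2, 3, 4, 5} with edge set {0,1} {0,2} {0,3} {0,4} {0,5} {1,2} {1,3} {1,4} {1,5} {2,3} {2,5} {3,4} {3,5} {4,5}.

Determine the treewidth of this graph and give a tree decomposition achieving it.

Every bag has size at most 5, so the width is 5 − 1 = 4 and tw(G) ≤ 4. For the lower bound, the 5 vertices {0, 1, 2, 3, 5} are pairwise adjacent, and any tree decomposition puts a clique entirely inside one bag — forcing width ≥ 4. Hence tw(G) = 4 exactly.

Treewidth 4.
One such decomposition:
Bags: B1 = {0, 1, 2, 3, 5}  B2 = {0, 1, 3, 4, 5}
Tree: B1–B2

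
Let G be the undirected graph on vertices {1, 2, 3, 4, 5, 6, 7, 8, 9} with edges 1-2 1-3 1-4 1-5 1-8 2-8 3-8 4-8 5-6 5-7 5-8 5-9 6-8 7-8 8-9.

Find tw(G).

A width-2 tree decomposition is:
Bags: B1 = {5, 6, 8}  B2 = {5, 8, 9}  B3 = {1, 5, 8}  B4 = {1, 2, 8}  B5 = {1, 3, 8}  B6 = {1, 4, 8}  B7 = {5, 7, 8}
Tree: B1–B2, B1–B3, B3–B4, B3–B5, B5–B6, B1–B7
Every bag has size at most 3, so the width is 3 − 1 = 2 and tw(G) ≤ 2. Conversely, {1, 2, 8} is a clique of size 3, and the vertices of any clique must share a bag in every tree decomposition; so some bag has ≥ 3 vertices and tw(G) ≥ 2. Hence tw(G) = 2 exactly.

2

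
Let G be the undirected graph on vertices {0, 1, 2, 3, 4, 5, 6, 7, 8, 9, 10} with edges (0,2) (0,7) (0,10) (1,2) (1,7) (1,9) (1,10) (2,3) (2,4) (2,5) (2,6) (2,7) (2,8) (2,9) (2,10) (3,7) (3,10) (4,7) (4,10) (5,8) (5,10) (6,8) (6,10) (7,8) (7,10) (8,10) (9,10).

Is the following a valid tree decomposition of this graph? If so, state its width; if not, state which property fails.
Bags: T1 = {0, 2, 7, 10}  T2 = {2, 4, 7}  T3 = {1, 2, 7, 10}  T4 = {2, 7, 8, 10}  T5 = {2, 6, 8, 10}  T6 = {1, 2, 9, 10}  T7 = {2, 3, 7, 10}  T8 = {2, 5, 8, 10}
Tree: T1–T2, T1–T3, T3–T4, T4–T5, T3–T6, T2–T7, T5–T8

No — edge (10,4) lies in no bag.

A tree decomposition must satisfy three properties: every vertex lies in some bag; for every edge, both endpoints lie together in some bag; and for every vertex, the bags containing it form a connected subtree. Here edge (10,4) lies in no bag, so the decomposition is invalid.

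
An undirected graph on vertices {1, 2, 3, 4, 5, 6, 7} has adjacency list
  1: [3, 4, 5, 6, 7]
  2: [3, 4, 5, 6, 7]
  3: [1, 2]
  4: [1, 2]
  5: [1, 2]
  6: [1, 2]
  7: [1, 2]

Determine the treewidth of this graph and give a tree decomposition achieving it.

Treewidth 2.
One optimal decomposition is:
Bags: B1 = {1, 2, 4}  B2 = {1, 2, 6}  B3 = {1, 2, 3}  B4 = {1, 2, 7}  B5 = {1, 2, 5}
Tree: B1–B2, B2–B3, B3–B4, B4–B5

Each bag holds 3 vertices, so the decomposition has width 2, which upper-bounds the treewidth. The edges 1–4–2–6–1 form a cycle, so G is not a tree and its treewidth is at least 2. Hence tw(G) = 2 exactly.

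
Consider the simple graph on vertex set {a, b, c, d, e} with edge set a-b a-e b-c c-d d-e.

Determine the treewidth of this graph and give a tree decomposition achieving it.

The largest bag has 3 vertices, giving width 2; this decomposition certifies tw(G) ≤ 2. The edges b–c–d–e–a–b form a cycle, so G is not a tree and its treewidth is at least 2. Combining the bounds, tw(G) = 2.

Treewidth 2.
Bags: B1 = {b, c, d}  B2 = {b, d, e}  B3 = {a, b, e}
Tree: B1–B2, B2–B3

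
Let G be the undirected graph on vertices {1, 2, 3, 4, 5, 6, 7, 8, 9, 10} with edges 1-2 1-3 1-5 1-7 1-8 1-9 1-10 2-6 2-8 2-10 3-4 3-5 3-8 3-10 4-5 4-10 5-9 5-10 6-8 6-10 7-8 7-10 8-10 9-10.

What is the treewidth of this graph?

3

A width-3 tree decomposition is:
Bags: B1 = {1, 3, 8, 10}  B2 = {1, 3, 5, 10}  B3 = {1, 2, 8, 10}  B4 = {3, 4, 5, 10}  B5 = {1, 5, 9, 10}  B6 = {1, 7, 8, 10}  B7 = {2, 6, 8, 10}
Tree: B1–B2, B1–B3, B2–B4, B2–B5, B3–B6, B3–B7
The largest bag has 4 vertices, giving width 3; this decomposition certifies tw(G) ≤ 3. Conversely, {1, 2, 8, 10} is a clique of size 4, and the vertices of any clique must share a bag in every tree decomposition; so some bag has ≥ 4 vertices and tw(G) ≥ 3. Hence tw(G) = 3 exactly.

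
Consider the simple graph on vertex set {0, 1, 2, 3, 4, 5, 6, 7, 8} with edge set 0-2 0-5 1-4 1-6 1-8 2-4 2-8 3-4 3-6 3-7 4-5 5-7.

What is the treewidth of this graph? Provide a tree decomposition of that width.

Treewidth 3.
One optimal decomposition is:
Bags: B1 = {1, 2, 6, 8}  B2 = {1, 2, 4, 6}  B3 = {2, 3, 4, 6}  B4 = {0, 2, 3, 4}  B5 = {0, 3, 4, 5}  B6 = {0, 3, 5, 7}
Tree: B1–B2, B2–B3, B3–B4, B4–B5, B5–B6

Every bag has size at most 4, so the width is 4 − 1 = 3 and tw(G) ≤ 3. For the lower bound: the 4 vertex sets {1,6,8}, {2}, {4}, {0,3,5,7} are disjoint, each induces a connected subgraph, and every pair is joined by at least one edge of G. Contracting each set to a single vertex therefore yields K_{4} as a minor, and since treewidth is minor-monotone, tw(G) ≥ tw(K_{4}) = 3. Therefore the treewidth is 3.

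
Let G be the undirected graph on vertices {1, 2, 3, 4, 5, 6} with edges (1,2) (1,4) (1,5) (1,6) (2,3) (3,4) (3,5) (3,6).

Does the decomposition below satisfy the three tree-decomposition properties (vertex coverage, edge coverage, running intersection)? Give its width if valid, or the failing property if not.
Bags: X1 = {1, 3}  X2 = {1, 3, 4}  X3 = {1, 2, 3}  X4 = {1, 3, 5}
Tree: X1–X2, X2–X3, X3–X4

A tree decomposition must satisfy three properties: every vertex lies in some bag; for every edge, both endpoints lie together in some bag; and for every vertex, the bags containing it form a connected subtree. Here vertex 6 appears in no bag, so the decomposition is invalid.

No — vertex 6 appears in no bag.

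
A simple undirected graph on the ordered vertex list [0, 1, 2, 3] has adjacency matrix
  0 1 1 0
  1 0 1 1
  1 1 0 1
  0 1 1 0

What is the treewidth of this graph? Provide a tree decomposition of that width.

Treewidth 2.
One such decomposition:
Bags: B1 = {1, 2, 3}  B2 = {0, 1, 2}
Tree: B1–B2

Every bag has size at most 3, so the width is 3 − 1 = 2 and tw(G) ≤ 2. For the lower bound, the 3 vertices {0, 1, 2} are pairwise adjacent, and any tree decomposition puts a clique entirely inside one bag — forcing width ≥ 2. The upper and lower bounds meet at 2, so that is the treewidth.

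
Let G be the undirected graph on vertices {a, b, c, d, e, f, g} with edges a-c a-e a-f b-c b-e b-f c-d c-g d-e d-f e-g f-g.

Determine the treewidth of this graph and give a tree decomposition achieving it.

Each bag holds 4 vertices, so the decomposition has width 3, which upper-bounds the treewidth. For the lower bound: the 4 vertex sets {b,f}, {a,c}, {e}, {g} are disjoint, each induces a connected subgraph, and every pair is joined by at least one edge of G. Contracting each set to a single vertex therefore yields K_{4} as a minor, and since treewidth is minor-monotone, tw(G) ≥ tw(K_{4}) = 3. Combining the bounds, tw(G) = 3.

Treewidth 3.
Bags: B1 = {b, c, e, f}  B2 = {a, c, e, f}  B3 = {c, e, f, g}  B4 = {c, d, e, f}
Tree: B1–B2, B2–B3, B3–B4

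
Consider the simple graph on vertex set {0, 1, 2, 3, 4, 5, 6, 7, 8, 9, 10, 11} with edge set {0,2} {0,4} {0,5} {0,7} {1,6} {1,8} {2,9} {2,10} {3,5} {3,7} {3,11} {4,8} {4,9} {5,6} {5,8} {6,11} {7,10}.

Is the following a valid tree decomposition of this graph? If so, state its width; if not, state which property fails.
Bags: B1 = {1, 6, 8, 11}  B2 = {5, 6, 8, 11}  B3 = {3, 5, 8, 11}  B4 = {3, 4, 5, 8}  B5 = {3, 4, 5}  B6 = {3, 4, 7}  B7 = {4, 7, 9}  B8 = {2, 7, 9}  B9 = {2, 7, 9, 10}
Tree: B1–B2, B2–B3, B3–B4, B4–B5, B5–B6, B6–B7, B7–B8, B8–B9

No — vertex 0 appears in no bag.

A tree decomposition must satisfy three properties: every vertex lies in some bag; for every edge, both endpoints lie together in some bag; and for every vertex, the bags containing it form a connected subtree. Here vertex 0 appears in no bag, so the decomposition is invalid.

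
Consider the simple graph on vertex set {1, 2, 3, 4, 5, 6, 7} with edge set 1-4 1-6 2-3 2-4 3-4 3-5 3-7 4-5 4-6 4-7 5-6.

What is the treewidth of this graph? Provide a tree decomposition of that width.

The largest bag has 3 vertices, giving width 2; this decomposition certifies tw(G) ≤ 2. Conversely, {1, 4, 6} is a clique of size 3, and the vertices of any clique must share a bag in every tree decomposition; so some bag has ≥ 3 vertices and tw(G) ≥ 2. Hence tw(G) = 2 exactly.

Treewidth 2.
Bags: B1 = {3, 4, 5}  B2 = {4, 5, 6}  B3 = {2, 3, 4}  B4 = {1, 4, 6}  B5 = {3, 4, 7}
Tree: B1–B2, B1–B3, B2–B4, B3–B5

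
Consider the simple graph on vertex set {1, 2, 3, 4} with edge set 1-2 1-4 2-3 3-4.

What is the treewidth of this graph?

A width-2 tree decomposition is:
Bags: B1 = {1, 3, 4}  B2 = {1, 2, 3}
Tree: B1–B2
Each bag holds 3 vertices, so the decomposition has width 2, which upper-bounds the treewidth. For the lower bound, G contains the cycle 3–4–1–2–3, so G is not a forest; only forests have treewidth ≤ 1, hence tw(G) ≥ 2. Therefore the treewidth is 2.

2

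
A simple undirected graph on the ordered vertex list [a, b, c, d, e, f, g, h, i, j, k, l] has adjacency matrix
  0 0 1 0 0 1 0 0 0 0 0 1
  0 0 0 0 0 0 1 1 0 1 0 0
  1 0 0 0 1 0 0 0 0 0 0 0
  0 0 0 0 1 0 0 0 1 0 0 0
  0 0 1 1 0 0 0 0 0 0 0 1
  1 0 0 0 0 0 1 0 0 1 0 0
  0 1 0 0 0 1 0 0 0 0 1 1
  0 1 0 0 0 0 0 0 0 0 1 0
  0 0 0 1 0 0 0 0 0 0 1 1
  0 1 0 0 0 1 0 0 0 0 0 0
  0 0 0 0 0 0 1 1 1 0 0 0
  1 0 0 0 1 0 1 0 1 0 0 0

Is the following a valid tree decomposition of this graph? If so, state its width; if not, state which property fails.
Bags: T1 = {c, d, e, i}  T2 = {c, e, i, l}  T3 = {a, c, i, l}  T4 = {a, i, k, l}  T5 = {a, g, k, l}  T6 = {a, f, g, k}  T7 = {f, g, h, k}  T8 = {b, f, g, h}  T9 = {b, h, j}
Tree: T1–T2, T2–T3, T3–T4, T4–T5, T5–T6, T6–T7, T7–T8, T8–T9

No — edge (f,j) lies in no bag.

A tree decomposition must satisfy three properties: every vertex lies in some bag; for every edge, both endpoints lie together in some bag; and for every vertex, the bags containing it form a connected subtree. Here edge (f,j) lies in no bag, so the decomposition is invalid.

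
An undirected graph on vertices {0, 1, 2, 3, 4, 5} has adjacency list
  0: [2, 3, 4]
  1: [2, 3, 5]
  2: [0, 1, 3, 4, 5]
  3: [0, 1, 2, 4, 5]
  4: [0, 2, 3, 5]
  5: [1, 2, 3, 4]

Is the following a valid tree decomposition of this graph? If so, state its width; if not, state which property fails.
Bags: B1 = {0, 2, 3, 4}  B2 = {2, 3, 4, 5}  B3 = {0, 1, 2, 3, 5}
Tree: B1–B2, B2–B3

No — bags containing vertex 0 are not connected in the tree.

A tree decomposition must satisfy three properties: every vertex lies in some bag; for every edge, both endpoints lie together in some bag; and for every vertex, the bags containing it form a connected subtree. Here bags containing vertex 0 are not connected in the tree, so the decomposition is invalid.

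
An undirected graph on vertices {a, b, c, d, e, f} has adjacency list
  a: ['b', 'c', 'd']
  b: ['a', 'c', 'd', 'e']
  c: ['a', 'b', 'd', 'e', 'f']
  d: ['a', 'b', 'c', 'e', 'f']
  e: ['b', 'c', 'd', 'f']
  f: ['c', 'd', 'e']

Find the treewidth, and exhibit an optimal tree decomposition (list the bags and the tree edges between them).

Treewidth 3.
One optimal decomposition is:
Bags: B1 = {a, b, c, d}  B2 = {b, c, d, e}  B3 = {c, d, e, f}
Tree: B1–B2, B2–B3

The largest bag has 4 vertices, giving width 3; this decomposition certifies tw(G) ≤ 3. Conversely, {c, d, e, f} is a clique of size 4, and the vertices of any clique must share a bag in every tree decomposition; so some bag has ≥ 4 vertices and tw(G) ≥ 3. Hence tw(G) = 3 exactly.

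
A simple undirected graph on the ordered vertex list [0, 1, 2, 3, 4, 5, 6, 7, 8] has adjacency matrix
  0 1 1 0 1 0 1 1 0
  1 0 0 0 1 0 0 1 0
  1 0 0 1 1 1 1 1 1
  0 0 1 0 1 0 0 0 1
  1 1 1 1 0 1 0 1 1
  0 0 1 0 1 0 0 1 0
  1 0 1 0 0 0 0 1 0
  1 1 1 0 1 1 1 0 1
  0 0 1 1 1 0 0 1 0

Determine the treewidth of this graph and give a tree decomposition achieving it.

Every bag has size at most 4, so the width is 4 − 1 = 3 and tw(G) ≤ 3. On the other hand G contains the 4-clique {0, 1, 4, 7}. A clique must lie in a single bag of any decomposition, so no decomposition can have width below 3. Therefore the treewidth is 3.

Treewidth 3.
One such decomposition:
Bags: B1 = {0, 2, 6, 7}  B2 = {0, 2, 4, 7}  B3 = {0, 1, 4, 7}  B4 = {2, 4, 7, 8}  B5 = {2, 3, 4, 8}  B6 = {2, 4, 5, 7}
Tree: B1–B2, B2–B3, B2–B4, B4–B5, B2–B6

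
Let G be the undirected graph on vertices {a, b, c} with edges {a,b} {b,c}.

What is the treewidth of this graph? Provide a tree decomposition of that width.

Each bag holds 2 vertices, so the decomposition has width 1, which upper-bounds the treewidth. Since G has at least one edge (e.g. b–a), it is not an edgeless graph, so tw(G) ≥ 1. Combining the bounds, tw(G) = 1.

Treewidth 1.
Bags: B1 = {a, b}  B2 = {b, c}
Tree: B1–B2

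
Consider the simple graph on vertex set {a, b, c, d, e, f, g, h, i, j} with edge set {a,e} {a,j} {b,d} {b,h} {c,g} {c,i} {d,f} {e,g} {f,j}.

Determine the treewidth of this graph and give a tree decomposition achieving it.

Treewidth 1.
One such decomposition:
Bags: B1 = {c, i}  B2 = {c, g}  B3 = {e, g}  B4 = {a, e}  B5 = {a, j}  B6 = {f, j}  B7 = {d, f}  B8 = {b, d}  B9 = {b, h}
Tree: B1–B2, B2–B3, B3–B4, B4–B5, B5–B6, B6–B7, B7–B8, B8–B9

The largest bag has 2 vertices, giving width 1; this decomposition certifies tw(G) ≤ 1. Since G has at least one edge (e.g. i–c), it is not an edgeless graph, so tw(G) ≥ 1. Therefore the treewidth is 1.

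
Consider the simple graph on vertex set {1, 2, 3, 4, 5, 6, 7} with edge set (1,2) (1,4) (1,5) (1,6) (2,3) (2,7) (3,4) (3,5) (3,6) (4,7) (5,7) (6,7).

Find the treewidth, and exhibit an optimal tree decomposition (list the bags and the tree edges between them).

Every bag has size at most 4, so the width is 4 − 1 = 3 and tw(G) ≤ 3. For the lower bound: the 4 vertex sets {1,2}, {3,4}, {7}, {6} are disjoint, each induces a connected subgraph, and every pair is joined by at least one edge of G. Contracting each set to a single vertex therefore yields K_{4} as a minor, and since treewidth is minor-monotone, tw(G) ≥ tw(K_{4}) = 3. Hence tw(G) = 3 exactly.

Treewidth 3.
One optimal decomposition is:
Bags: B1 = {1, 2, 3, 7}  B2 = {1, 3, 4, 7}  B3 = {1, 3, 6, 7}  B4 = {1, 3, 5, 7}
Tree: B1–B2, B2–B3, B3–B4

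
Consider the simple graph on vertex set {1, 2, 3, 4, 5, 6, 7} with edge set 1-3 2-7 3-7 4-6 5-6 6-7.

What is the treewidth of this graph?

A width-1 tree decomposition is:
Bags: B1 = {3, 7}  B2 = {1, 3}  B3 = {6, 7}  B4 = {2, 7}  B5 = {4, 6}  B6 = {5, 6}
Tree: B1–B2, B1–B3, B3–B4, B3–B5, B5–B6
Every bag has size at most 2, so the width is 2 − 1 = 1 and tw(G) ≤ 1. Any graph with an edge has treewidth ≥ 1, and G has the edge 3–7. Combining the bounds, tw(G) = 1.

1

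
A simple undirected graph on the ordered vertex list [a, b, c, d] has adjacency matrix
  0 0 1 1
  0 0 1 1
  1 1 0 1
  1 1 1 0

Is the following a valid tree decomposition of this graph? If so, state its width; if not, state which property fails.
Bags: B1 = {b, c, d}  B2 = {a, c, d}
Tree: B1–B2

Checking the three conditions: (i) the bags cover all of {a, b, c, d}; (ii) for each edge, some bag contains both endpoints; (iii) the bags containing any fixed vertex form a subtree. All hold, so the decomposition is valid with width 3 − 1 = 2.

Yes; width 2.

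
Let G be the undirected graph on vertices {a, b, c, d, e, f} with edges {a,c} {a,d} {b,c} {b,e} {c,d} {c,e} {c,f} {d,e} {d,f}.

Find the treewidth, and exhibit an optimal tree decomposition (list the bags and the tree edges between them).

Treewidth 2.
One such decomposition:
Bags: B1 = {c, d, e}  B2 = {b, c, e}  B3 = {c, d, f}  B4 = {a, c, d}
Tree: B1–B2, B1–B3, B1–B4

Every bag has size at most 3, so the width is 3 − 1 = 2 and tw(G) ≤ 2. Conversely, {c, d, e} is a clique of size 3, and the vertices of any clique must share a bag in every tree decomposition; so some bag has ≥ 3 vertices and tw(G) ≥ 2. Therefore the treewidth is 2.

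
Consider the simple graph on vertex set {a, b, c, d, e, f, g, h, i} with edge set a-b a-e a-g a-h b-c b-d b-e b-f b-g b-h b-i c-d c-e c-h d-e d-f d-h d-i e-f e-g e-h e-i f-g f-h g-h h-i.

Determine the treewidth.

4

A width-4 tree decomposition is:
Bags: B1 = {b, d, e, h, i}  B2 = {b, d, e, f, h}  B3 = {b, c, d, e, h}  B4 = {b, e, f, g, h}  B5 = {a, b, e, g, h}
Tree: B1–B2, B1–B3, B2–B4, B4–B5
Every bag has size at most 5, so the width is 5 − 1 = 4 and tw(G) ≤ 4. For the lower bound, the 5 vertices {b, c, d, e, h} are pairwise adjacent, and any tree decomposition puts a clique entirely inside one bag — forcing width ≥ 4. The upper and lower bounds meet at 4, so that is the treewidth.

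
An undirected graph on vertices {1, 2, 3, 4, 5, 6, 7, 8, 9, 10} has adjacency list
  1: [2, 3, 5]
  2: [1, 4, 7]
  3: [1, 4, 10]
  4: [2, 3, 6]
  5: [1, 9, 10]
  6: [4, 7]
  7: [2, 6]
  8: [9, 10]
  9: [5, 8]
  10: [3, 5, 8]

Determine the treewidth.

A width-2 tree decomposition is:
Bags: B1 = {4, 6, 7}  B2 = {2, 4, 7}  B3 = {2, 3, 4}  B4 = {1, 2, 3}  B5 = {1, 3, 10}  B6 = {1, 5, 10}  B7 = {5, 8, 10}  B8 = {5, 8, 9}
Tree: B1–B2, B2–B3, B3–B4, B4–B5, B5–B6, B6–B7, B7–B8
The largest bag has 3 vertices, giving width 2; this decomposition certifies tw(G) ≤ 2. The edges 6–7–2–4–6 form a cycle, so G is not a tree and its treewidth is at least 2. The upper and lower bounds meet at 2, so that is the treewidth.

2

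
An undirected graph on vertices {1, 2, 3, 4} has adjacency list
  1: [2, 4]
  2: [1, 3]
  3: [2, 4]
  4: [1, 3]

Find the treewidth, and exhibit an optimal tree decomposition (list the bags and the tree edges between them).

Treewidth 2.
One optimal decomposition is:
Bags: B1 = {2, 3, 4}  B2 = {1, 2, 4}
Tree: B1–B2

The largest bag has 3 vertices, giving width 2; this decomposition certifies tw(G) ≤ 2. Since 2–3–4–1–2 is a cycle in G, G is not acyclic. Forests are exactly the graphs of treewidth ≤ 1, so tw(G) ≥ 2. Therefore the treewidth is 2.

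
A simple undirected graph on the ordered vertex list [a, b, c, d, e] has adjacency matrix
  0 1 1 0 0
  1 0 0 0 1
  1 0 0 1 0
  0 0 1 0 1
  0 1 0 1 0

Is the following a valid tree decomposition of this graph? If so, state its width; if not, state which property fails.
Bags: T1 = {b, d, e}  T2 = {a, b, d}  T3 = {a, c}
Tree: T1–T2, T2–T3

No — edge (d,c) lies in no bag.

A tree decomposition must satisfy three properties: every vertex lies in some bag; for every edge, both endpoints lie together in some bag; and for every vertex, the bags containing it form a connected subtree. Here edge (d,c) lies in no bag, so the decomposition is invalid.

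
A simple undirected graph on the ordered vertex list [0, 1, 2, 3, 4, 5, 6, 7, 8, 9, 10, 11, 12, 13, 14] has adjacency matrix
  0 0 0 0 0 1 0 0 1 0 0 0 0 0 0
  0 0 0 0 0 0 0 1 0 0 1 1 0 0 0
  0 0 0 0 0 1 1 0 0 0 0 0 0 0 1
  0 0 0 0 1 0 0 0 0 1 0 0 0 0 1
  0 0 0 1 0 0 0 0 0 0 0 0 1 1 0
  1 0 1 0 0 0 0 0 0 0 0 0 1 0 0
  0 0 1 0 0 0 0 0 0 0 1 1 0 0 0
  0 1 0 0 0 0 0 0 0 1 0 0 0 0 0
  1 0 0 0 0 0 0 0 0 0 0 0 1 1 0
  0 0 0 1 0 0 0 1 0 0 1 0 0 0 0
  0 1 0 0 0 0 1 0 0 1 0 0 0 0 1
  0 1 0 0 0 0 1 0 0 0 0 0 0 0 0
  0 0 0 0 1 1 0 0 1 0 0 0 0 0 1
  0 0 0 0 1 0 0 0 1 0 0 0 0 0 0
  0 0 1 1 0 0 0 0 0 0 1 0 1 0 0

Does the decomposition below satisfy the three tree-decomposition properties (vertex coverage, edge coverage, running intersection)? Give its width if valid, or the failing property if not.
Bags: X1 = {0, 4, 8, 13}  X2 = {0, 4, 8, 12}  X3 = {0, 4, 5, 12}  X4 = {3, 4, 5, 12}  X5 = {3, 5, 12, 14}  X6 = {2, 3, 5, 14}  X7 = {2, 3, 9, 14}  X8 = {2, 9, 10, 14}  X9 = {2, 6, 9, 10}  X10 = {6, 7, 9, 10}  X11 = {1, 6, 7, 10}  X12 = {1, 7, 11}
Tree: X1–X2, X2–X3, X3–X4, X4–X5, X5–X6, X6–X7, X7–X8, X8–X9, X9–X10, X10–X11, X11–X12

A tree decomposition must satisfy three properties: every vertex lies in some bag; for every edge, both endpoints lie together in some bag; and for every vertex, the bags containing it form a connected subtree. Here edge (6,11) lies in no bag, so the decomposition is invalid.

No — edge (6,11) lies in no bag.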